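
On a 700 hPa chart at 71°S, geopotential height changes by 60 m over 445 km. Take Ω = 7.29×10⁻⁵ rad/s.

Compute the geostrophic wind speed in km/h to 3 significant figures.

Coriolis parameter at 71°S:
f = 2Ω sin φ = 2 × 7.29×10⁻⁵ × sin 71° = 1.38×10⁻⁴ s⁻¹
Height gradient: |∂Z/∂n| = 60 m / 445000 m = 1.35×10⁻⁴
On a pressure surface, geostrophic balance gives V_g = (g/f)|∂Z/∂n|:
V_g = 9.81 × 1.35×10⁻⁴ / 1.38×10⁻⁴ = 9.59 m/s
Converting: 9.59 m/s × 3.6 = 34.5 km/h

34.5 km/h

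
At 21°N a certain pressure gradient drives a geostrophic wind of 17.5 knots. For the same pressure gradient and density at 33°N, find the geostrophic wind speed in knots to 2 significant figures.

12 knots

With the same pressure gradient and density, V_g ∝ 1/f ∝ 1/sin φ.
V₂ = V₁ · sin φ₁ / sin φ₂ = 17.5 × sin 21° / sin 33°
V₂ = 17.5 × 0.3584/0.5446 = 12 knots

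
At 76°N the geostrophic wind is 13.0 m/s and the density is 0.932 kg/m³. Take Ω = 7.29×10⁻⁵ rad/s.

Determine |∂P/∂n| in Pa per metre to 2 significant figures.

Coriolis parameter at 76°N:
f = 2Ω sin φ = 2 × 7.29×10⁻⁵ × sin 76° = 1.41×10⁻⁴ s⁻¹
Geostrophic balance rearranged: |∂P/∂n| = f ρ V_g
|∂P/∂n| = 1.41×10⁻⁴ × 0.932 × 13.0 = 1.71×10⁻³ Pa/m

1.7×10⁻³ Pa/m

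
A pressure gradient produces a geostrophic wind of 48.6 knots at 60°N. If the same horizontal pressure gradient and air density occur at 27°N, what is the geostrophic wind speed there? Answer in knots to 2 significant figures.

93 knots

With the same pressure gradient and density, V_g ∝ 1/f ∝ 1/sin φ.
V₂ = V₁ · sin φ₁ / sin φ₂ = 48.6 × sin 60° / sin 27°
V₂ = 48.6 × 0.8660/0.4540 = 93 knots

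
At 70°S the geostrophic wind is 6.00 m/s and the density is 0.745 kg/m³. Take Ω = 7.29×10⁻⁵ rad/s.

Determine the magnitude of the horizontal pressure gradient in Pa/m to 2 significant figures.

Coriolis parameter at 70°S:
f = 2Ω sin φ = 2 × 7.29×10⁻⁵ × sin 70° = 1.37×10⁻⁴ s⁻¹
Geostrophic balance rearranged: |∂P/∂n| = f ρ V_g
|∂P/∂n| = 1.37×10⁻⁴ × 0.745 × 6.00 = 6.12×10⁻⁴ Pa/m

6.1×10⁻⁴ Pa/m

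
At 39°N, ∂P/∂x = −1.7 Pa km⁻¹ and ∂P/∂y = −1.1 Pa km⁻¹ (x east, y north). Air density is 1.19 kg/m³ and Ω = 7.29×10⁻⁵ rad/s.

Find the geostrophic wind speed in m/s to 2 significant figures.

Coriolis parameter at 39°N:
f = 2Ω sin φ = 2 × 7.29×10⁻⁵ × sin 39° = 9.18×10⁻⁵ s⁻¹
Component geostrophic relations (x east, y north):
u_g = −(1/(fρ)) ∂P/∂y,  v_g = (1/(fρ)) ∂P/∂x
u_g = −(−1.1×10⁻³)/(9.18×10⁻⁵ × 1.19) = 10.1 m/s;  v_g = (−1.7×10⁻³)/(9.18×10⁻⁵ × 1.19) = −15.6 m/s
|V_g| = √(u_g² + v_g²) = 18.5 m/s

19 m/s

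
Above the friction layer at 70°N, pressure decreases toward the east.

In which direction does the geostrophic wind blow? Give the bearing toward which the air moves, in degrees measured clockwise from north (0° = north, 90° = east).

180°

The pressure-gradient force points toward the east (bearing 090°).
Geostrophic balance: in the Northern Hemisphere the Coriolis force deflects motion to the right, so the geostrophic wind blows 90° to the right of the pressure-gradient force (low pressure on the left).
Rotating 090° by 90° clockwise gives 180° — the wind blows toward the south.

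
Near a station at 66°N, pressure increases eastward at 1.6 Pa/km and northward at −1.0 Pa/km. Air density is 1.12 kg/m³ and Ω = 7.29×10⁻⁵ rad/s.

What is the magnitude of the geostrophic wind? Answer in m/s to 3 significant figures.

Coriolis parameter at 66°N:
f = 2Ω sin φ = 2 × 7.29×10⁻⁵ × sin 66° = 1.33×10⁻⁴ s⁻¹
Component geostrophic relations (x east, y north):
u_g = −(1/(fρ)) ∂P/∂y,  v_g = (1/(fρ)) ∂P/∂x
u_g = −(−1.0×10⁻³)/(1.33×10⁻⁴ × 1.12) = 6.70 m/s;  v_g = (1.6×10⁻³)/(1.33×10⁻⁴ × 1.12) = 10.7 m/s
|V_g| = √(u_g² + v_g²) = 12.6 m/s

12.6 m/s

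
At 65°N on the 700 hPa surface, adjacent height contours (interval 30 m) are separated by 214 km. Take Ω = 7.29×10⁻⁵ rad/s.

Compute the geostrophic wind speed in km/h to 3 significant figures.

37.5 km/h

Coriolis parameter at 65°N:
f = 2Ω sin φ = 2 × 7.29×10⁻⁵ × sin 65° = 1.32×10⁻⁴ s⁻¹
Height gradient: |∂Z/∂n| = 30 m / 214000 m = 1.40×10⁻⁴
On a pressure surface, geostrophic balance gives V_g = (g/f)|∂Z/∂n|:
V_g = 9.81 × 1.40×10⁻⁴ / 1.32×10⁻⁴ = 10.4 m/s
Converting: 10.4 m/s × 3.6 = 37.5 km/h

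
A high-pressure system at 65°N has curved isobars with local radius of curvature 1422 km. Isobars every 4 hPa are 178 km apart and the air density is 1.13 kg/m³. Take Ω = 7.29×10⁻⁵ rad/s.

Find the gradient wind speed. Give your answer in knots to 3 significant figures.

32.1 knots

Coriolis parameter at 65°N:
f = 2Ω sin φ = 2 × 7.29×10⁻⁵ × sin 65° = 1.32×10⁻⁴ s⁻¹
Pressure gradient: |∂P/∂n| = 400 Pa / 178000 m = 2.25×10⁻³ Pa/m
Geostrophic speed: V_g = |∂P/∂n|/(fρ) = 2.25×10⁻³/(1.32×10⁻⁴ × 1.13) = 15.0 m/s
Around a high, pressure-gradient force acts outward with centrifugal, so Coriolis balances both:
fV = (1/ρ)|∂P/∂n| + V²/R  →  V² − fR·V + fR·V_g = 0
With fR = 1.32×10⁻⁴ × 1422×10³ m = 188 m/s:
V = [fR − √((fR)² − 4 fR V_g)]/2 = [188 − √(188² − 4×188×15)]/2 = 16.5 m/s
Supergeostrophic (V > V_g = 15 m/s), as expected around a high.
Converting: 16.5 m/s × 1.944 = 32.1 knots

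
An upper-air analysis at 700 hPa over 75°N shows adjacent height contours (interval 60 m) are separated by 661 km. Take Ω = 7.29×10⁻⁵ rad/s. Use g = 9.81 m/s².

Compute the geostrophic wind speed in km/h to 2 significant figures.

Coriolis parameter at 75°N:
f = 2Ω sin φ = 2 × 7.29×10⁻⁵ × sin 75° = 1.41×10⁻⁴ s⁻¹
Height gradient: |∂Z/∂n| = 60 m / 661000 m = 9.08×10⁻⁵
On a pressure surface, geostrophic balance gives V_g = (g/f)|∂Z/∂n|:
V_g = 9.81 × 9.08×10⁻⁵ / 1.41×10⁻⁴ = 6.32 m/s
Converting: 6.32 m/s × 3.6 = 23 km/h

23 km/h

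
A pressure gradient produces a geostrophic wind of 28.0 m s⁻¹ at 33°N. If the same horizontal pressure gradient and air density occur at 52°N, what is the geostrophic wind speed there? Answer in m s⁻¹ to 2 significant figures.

19 m s⁻¹

With the same pressure gradient and density, V_g ∝ 1/f ∝ 1/sin φ.
V₂ = V₁ · sin φ₁ / sin φ₂ = 28.0 × sin 33° / sin 52°
V₂ = 28.0 × 0.5446/0.7880 = 19 m s⁻¹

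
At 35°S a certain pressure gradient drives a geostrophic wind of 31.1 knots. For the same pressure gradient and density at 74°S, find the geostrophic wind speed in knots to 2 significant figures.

With the same pressure gradient and density, V_g ∝ 1/f ∝ 1/sin φ.
V₂ = V₁ · sin φ₁ / sin φ₂ = 31.1 × sin 35° / sin 74°
V₂ = 31.1 × 0.5736/0.9613 = 19 knots

19 knots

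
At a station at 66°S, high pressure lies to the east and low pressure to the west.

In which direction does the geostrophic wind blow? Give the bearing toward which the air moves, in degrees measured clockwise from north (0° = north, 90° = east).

180°

The pressure-gradient force points toward the west (bearing 270°).
Geostrophic balance: in the Southern Hemisphere the Coriolis force deflects motion to the left, so the geostrophic wind blows 90° to the left of the pressure-gradient force (low pressure on the right).
Rotating 270° by 90° counterclockwise gives 180° — the wind blows toward the south.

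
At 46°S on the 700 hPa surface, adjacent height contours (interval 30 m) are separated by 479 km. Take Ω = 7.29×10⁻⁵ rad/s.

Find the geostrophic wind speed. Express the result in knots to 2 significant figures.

11 knots

Coriolis parameter at 46°S:
f = 2Ω sin φ = 2 × 7.29×10⁻⁵ × sin 46° = 1.05×10⁻⁴ s⁻¹
Height gradient: |∂Z/∂n| = 30 m / 479000 m = 6.26×10⁻⁵
On a pressure surface, geostrophic balance gives V_g = (g/f)|∂Z/∂n|:
V_g = 9.81 × 6.26×10⁻⁵ / 1.05×10⁻⁴ = 5.86 m/s
Converting: 5.86 m/s × 1.944 = 11 knots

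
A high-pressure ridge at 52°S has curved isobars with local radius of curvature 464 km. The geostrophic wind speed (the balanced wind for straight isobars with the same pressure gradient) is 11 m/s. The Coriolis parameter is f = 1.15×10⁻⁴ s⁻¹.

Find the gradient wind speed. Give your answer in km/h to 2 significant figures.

Around a high, pressure-gradient force acts outward with centrifugal, so Coriolis balances both:
fV = (1/ρ)|∂P/∂n| + V²/R  →  V² − fR·V + fR·V_g = 0
With fR = 1.15×10⁻⁴ × 464×10³ m = 53.4 m/s:
V = [fR − √((fR)² − 4 fR V_g)]/2 = [53.4 − √(53.4² − 4×53.4×11)]/2 = 15.5 m/s
Supergeostrophic (V > V_g = 11 m/s), as expected around a high.
Converting: 15.5 m/s × 3.6 = 56 km/h

56 km/h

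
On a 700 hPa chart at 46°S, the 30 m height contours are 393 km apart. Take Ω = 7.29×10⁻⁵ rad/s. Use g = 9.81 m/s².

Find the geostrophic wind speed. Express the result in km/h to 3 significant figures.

Coriolis parameter at 46°S:
f = 2Ω sin φ = 2 × 7.29×10⁻⁵ × sin 46° = 1.05×10⁻⁴ s⁻¹
Height gradient: |∂Z/∂n| = 30 m / 393000 m = 7.63×10⁻⁵
On a pressure surface, geostrophic balance gives V_g = (g/f)|∂Z/∂n|:
V_g = 9.81 × 7.63×10⁻⁵ / 1.05×10⁻⁴ = 7.14 m/s
Converting: 7.14 m/s × 3.6 = 25.7 km/h

25.7 km/h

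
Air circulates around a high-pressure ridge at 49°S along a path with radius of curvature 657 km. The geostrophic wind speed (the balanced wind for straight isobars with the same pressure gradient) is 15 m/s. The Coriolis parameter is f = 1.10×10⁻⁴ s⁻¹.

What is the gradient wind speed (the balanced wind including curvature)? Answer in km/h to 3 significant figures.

Around a high, pressure-gradient force acts outward with centrifugal, so Coriolis balances both:
fV = (1/ρ)|∂P/∂n| + V²/R  →  V² − fR·V + fR·V_g = 0
With fR = 1.10×10⁻⁴ × 657×10³ m = 72.3 m/s:
V = [fR − √((fR)² − 4 fR V_g)]/2 = [72.3 − √(72.3² − 4×72.3×15)]/2 = 21.2 m/s
Supergeostrophic (V > V_g = 15 m/s), as expected around a high.
Converting: 21.2 m/s × 3.6 = 76.5 km/h

76.5 km/h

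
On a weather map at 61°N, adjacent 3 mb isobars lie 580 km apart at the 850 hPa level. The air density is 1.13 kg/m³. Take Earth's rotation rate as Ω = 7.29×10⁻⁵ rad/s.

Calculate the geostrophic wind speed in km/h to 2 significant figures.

Coriolis parameter at 61°N:
f = 2Ω sin φ = 2 × 7.29×10⁻⁵ × sin 61° = 1.28×10⁻⁴ s⁻¹
Pressure gradient: |∂P/∂n| = 300 Pa / 580000 m = 5.17×10⁻⁴ Pa/m
Geostrophic balance (pressure-gradient force = Coriolis force):
V_g = (1/(fρ)) |∂P/∂n| = 5.17×10⁻⁴ / (1.28×10⁻⁴ × 1.13) = 3.59 m/s
Converting: 3.59 m/s × 3.6 = 13 km/h

13 km/h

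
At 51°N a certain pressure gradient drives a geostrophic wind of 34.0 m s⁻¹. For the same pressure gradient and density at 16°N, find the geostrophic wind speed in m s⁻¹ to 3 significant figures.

With the same pressure gradient and density, V_g ∝ 1/f ∝ 1/sin φ.
V₂ = V₁ · sin φ₁ / sin φ₂ = 34.0 × sin 51° / sin 16°
V₂ = 34.0 × 0.7771/0.2756 = 95.9 m s⁻¹

95.9 m s⁻¹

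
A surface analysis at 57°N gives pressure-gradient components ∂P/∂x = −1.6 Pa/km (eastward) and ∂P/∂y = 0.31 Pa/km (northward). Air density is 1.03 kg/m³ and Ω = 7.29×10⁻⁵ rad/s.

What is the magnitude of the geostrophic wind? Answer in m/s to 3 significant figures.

12.9 m/s

Coriolis parameter at 57°N:
f = 2Ω sin φ = 2 × 7.29×10⁻⁵ × sin 57° = 1.22×10⁻⁴ s⁻¹
Component geostrophic relations (x east, y north):
u_g = −(1/(fρ)) ∂P/∂y,  v_g = (1/(fρ)) ∂P/∂x
u_g = −(0.31×10⁻³)/(1.22×10⁻⁴ × 1.03) = −2.46 m/s;  v_g = (−1.6×10⁻³)/(1.22×10⁻⁴ × 1.03) = −12.7 m/s
|V_g| = √(u_g² + v_g²) = 12.9 m/s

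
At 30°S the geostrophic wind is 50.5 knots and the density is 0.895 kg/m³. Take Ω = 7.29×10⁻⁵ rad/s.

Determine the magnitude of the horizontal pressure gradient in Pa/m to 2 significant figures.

1.7×10⁻³ Pa/m

Coriolis parameter at 30°S:
f = 2Ω sin φ = 2 × 7.29×10⁻⁵ × sin 30° = 7.29×10⁻⁵ s⁻¹
Wind speed in SI: 50.5 knots = 26.0 m/s
Geostrophic balance rearranged: |∂P/∂n| = f ρ V_g
|∂P/∂n| = 7.29×10⁻⁵ × 0.895 × 26.0 = 1.70×10⁻³ Pa/m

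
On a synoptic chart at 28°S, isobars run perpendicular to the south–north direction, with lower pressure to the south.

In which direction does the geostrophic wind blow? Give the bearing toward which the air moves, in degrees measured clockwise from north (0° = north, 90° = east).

090°

The pressure-gradient force points toward the south (bearing 180°).
Geostrophic balance: in the Southern Hemisphere the Coriolis force deflects motion to the left, so the geostrophic wind blows 90° to the left of the pressure-gradient force (low pressure on the right).
Rotating 180° by 90° counterclockwise gives 090° — the wind blows toward the east.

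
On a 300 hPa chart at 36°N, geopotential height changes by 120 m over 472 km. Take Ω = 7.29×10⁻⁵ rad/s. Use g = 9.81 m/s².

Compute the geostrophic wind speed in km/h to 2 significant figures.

100 km/h

Coriolis parameter at 36°N:
f = 2Ω sin φ = 2 × 7.29×10⁻⁵ × sin 36° = 8.57×10⁻⁵ s⁻¹
Height gradient: |∂Z/∂n| = 120 m / 472000 m = 2.54×10⁻⁴
On a pressure surface, geostrophic balance gives V_g = (g/f)|∂Z/∂n|:
V_g = 9.81 × 2.54×10⁻⁴ / 8.57×10⁻⁵ = 29.1 m/s
Converting: 29.1 m/s × 3.6 = 100 km/h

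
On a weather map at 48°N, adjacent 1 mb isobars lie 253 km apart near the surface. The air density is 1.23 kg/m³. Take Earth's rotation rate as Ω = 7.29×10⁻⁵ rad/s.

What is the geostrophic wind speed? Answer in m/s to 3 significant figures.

2.97 m/s

Coriolis parameter at 48°N:
f = 2Ω sin φ = 2 × 7.29×10⁻⁵ × sin 48° = 1.08×10⁻⁴ s⁻¹
Pressure gradient: |∂P/∂n| = 100 Pa / 253000 m = 3.95×10⁻⁴ Pa/m
Geostrophic balance (pressure-gradient force = Coriolis force):
V_g = (1/(fρ)) |∂P/∂n| = 3.95×10⁻⁴ / (1.08×10⁻⁴ × 1.23) = 2.97 m/s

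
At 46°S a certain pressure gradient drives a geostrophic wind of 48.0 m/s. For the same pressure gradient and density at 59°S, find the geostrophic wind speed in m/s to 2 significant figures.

With the same pressure gradient and density, V_g ∝ 1/f ∝ 1/sin φ.
V₂ = V₁ · sin φ₁ / sin φ₂ = 48.0 × sin 46° / sin 59°
V₂ = 48.0 × 0.7193/0.8572 = 40 m/s

40 m/s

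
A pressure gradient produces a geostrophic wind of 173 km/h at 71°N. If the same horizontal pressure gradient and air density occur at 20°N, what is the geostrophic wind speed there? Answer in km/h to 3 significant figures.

With the same pressure gradient and density, V_g ∝ 1/f ∝ 1/sin φ.
V₂ = V₁ · sin φ₁ / sin φ₂ = 173 × sin 71° / sin 20°
V₂ = 173 × 0.9455/0.3420 = 478 km/h

478 km/h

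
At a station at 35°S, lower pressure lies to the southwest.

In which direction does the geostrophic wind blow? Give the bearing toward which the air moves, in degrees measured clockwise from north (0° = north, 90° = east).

The pressure-gradient force points toward the southwest (bearing 225°).
Geostrophic balance: in the Southern Hemisphere the Coriolis force deflects motion to the left, so the geostrophic wind blows 90° to the left of the pressure-gradient force (low pressure on the right).
Rotating 225° by 90° counterclockwise gives 135° — the wind blows toward the southeast.

135°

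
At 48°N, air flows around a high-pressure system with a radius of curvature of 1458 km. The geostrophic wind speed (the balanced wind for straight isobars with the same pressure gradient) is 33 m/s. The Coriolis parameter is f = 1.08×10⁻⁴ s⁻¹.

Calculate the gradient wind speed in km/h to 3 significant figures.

169 km/h

Around a high, pressure-gradient force acts outward with centrifugal, so Coriolis balances both:
fV = (1/ρ)|∂P/∂n| + V²/R  →  V² − fR·V + fR·V_g = 0
With fR = 1.08×10⁻⁴ × 1458×10³ m = 157 m/s:
V = [fR − √((fR)² − 4 fR V_g)]/2 = [157 − √(157² − 4×157×33)]/2 = 47.1 m/s
Supergeostrophic (V > V_g = 33 m/s), as expected around a high.
Converting: 47.1 m/s × 3.6 = 169 km/h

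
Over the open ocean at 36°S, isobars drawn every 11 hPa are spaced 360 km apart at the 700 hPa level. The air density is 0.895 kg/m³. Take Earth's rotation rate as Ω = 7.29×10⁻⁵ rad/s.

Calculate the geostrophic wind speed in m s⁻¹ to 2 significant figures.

40 m s⁻¹

Coriolis parameter at 36°S:
f = 2Ω sin φ = 2 × 7.29×10⁻⁵ × sin 36° = 8.57×10⁻⁵ s⁻¹
Pressure gradient: |∂P/∂n| = 1100 Pa / 360000 m = 3.06×10⁻³ Pa/m
Geostrophic balance (pressure-gradient force = Coriolis force):
V_g = (1/(fρ)) |∂P/∂n| = 3.06×10⁻³ / (8.57×10⁻⁵ × 0.895) = 39.8 m/s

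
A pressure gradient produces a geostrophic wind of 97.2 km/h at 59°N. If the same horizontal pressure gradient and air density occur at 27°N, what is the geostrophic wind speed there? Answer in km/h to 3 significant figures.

184 km/h

With the same pressure gradient and density, V_g ∝ 1/f ∝ 1/sin φ.
V₂ = V₁ · sin φ₁ / sin φ₂ = 97.2 × sin 59° / sin 27°
V₂ = 97.2 × 0.8572/0.4540 = 184 km/h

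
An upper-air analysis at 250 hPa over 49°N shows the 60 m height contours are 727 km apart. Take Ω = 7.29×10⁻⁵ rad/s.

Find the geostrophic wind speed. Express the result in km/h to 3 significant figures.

Coriolis parameter at 49°N:
f = 2Ω sin φ = 2 × 7.29×10⁻⁵ × sin 49° = 1.10×10⁻⁴ s⁻¹
Height gradient: |∂Z/∂n| = 60 m / 727000 m = 8.25×10⁻⁵
On a pressure surface, geostrophic balance gives V_g = (g/f)|∂Z/∂n|:
V_g = 9.81 × 8.25×10⁻⁵ / 1.10×10⁻⁴ = 7.36 m/s
Converting: 7.36 m/s × 3.6 = 26.5 km/h

26.5 km/h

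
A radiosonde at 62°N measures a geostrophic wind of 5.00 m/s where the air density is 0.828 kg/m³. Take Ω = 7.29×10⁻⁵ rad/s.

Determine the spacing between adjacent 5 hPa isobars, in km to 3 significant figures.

938 km

Coriolis parameter at 62°N:
f = 2Ω sin φ = 2 × 7.29×10⁻⁵ × sin 62° = 1.29×10⁻⁴ s⁻¹
Geostrophic balance rearranged: |∂P/∂n| = f ρ V_g
|∂P/∂n| = 1.29×10⁻⁴ × 0.828 × 5.00 = 5.33×10⁻⁴ Pa/m
Isobar spacing: Δn = ΔP/|∂P/∂n| = 500 Pa / 5.33×10⁻⁴ Pa/m = 938161 m ≈ 938 km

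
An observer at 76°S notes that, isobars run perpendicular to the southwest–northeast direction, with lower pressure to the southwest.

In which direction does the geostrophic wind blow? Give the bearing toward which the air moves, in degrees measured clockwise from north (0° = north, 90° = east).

The pressure-gradient force points toward the southwest (bearing 225°).
Geostrophic balance: in the Southern Hemisphere the Coriolis force deflects motion to the left, so the geostrophic wind blows 90° to the left of the pressure-gradient force (low pressure on the right).
Rotating 225° by 90° counterclockwise gives 135° — the wind blows toward the southeast.

135°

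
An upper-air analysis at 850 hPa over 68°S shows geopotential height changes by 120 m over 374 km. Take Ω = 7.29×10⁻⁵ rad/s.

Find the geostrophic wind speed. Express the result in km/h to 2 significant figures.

Coriolis parameter at 68°S:
f = 2Ω sin φ = 2 × 7.29×10⁻⁵ × sin 68° = 1.35×10⁻⁴ s⁻¹
Height gradient: |∂Z/∂n| = 120 m / 374000 m = 3.21×10⁻⁴
On a pressure surface, geostrophic balance gives V_g = (g/f)|∂Z/∂n|:
V_g = 9.81 × 3.21×10⁻⁴ / 1.35×10⁻⁴ = 23.3 m/s
Converting: 23.3 m/s × 3.6 = 84 km/h

84 km/h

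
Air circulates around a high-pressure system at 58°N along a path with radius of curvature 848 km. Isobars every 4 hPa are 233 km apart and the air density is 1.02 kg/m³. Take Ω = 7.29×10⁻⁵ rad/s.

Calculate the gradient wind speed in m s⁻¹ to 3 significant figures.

Coriolis parameter at 58°N:
f = 2Ω sin φ = 2 × 7.29×10⁻⁵ × sin 58° = 1.24×10⁻⁴ s⁻¹
Pressure gradient: |∂P/∂n| = 400 Pa / 233000 m = 1.72×10⁻³ Pa/m
Geostrophic speed: V_g = |∂P/∂n|/(fρ) = 1.72×10⁻³/(1.24×10⁻⁴ × 1.02) = 13.6 m/s
Around a high, pressure-gradient force acts outward with centrifugal, so Coriolis balances both:
fV = (1/ρ)|∂P/∂n| + V²/R  →  V² − fR·V + fR·V_g = 0
With fR = 1.24×10⁻⁴ × 848×10³ m = 105 m/s:
V = [fR − √((fR)² − 4 fR V_g)]/2 = [105 − √(105² − 4×105×13.6)]/2 = 16.1 m/s
Supergeostrophic (V > V_g = 13.6 m/s), as expected around a high.

16.1 m s⁻¹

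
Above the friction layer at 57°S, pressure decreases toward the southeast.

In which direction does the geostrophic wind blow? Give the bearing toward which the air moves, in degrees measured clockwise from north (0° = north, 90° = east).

The pressure-gradient force points toward the southeast (bearing 135°).
Geostrophic balance: in the Southern Hemisphere the Coriolis force deflects motion to the left, so the geostrophic wind blows 90° to the left of the pressure-gradient force (low pressure on the right).
Rotating 135° by 90° counterclockwise gives 045° — the wind blows toward the northeast.

045°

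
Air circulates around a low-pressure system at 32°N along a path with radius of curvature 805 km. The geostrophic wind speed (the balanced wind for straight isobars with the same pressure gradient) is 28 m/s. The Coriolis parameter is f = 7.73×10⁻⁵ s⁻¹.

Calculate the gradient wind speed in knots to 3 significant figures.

Around a low, centrifugal force acts outward with Coriolis, so pressure-gradient force balances both:
(1/ρ)|∂P/∂n| = fV + V²/R  →  V² + fR·V − fR·V_g = 0
With fR = 7.73×10⁻⁵ × 805×10³ m = 62.2 m/s:
V = [−fR + √((fR)² + 4 fR V_g)]/2 = [−62.2 + √(62.2² + 4×62.2×28)]/2 = 20.9 m/s
Subgeostrophic (V < V_g = 28 m/s), as expected around a low.
Converting: 20.9 m/s × 1.944 = 40.7 knots

40.7 knots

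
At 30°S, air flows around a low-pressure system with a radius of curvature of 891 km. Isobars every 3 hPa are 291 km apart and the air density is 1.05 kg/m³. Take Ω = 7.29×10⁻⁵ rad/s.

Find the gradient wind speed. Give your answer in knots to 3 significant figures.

22.3 knots

Coriolis parameter at 30°S:
f = 2Ω sin φ = 2 × 7.29×10⁻⁵ × sin 30° = 7.29×10⁻⁵ s⁻¹
Pressure gradient: |∂P/∂n| = 300 Pa / 291000 m = 1.03×10⁻³ Pa/m
Geostrophic speed: V_g = |∂P/∂n|/(fρ) = 1.03×10⁻³/(7.29×10⁻⁵ × 1.05) = 13.5 m/s
Around a low, centrifugal force acts outward with Coriolis, so pressure-gradient force balances both:
(1/ρ)|∂P/∂n| = fV + V²/R  →  V² + fR·V − fR·V_g = 0
With fR = 7.29×10⁻⁵ × 891×10³ m = 65.0 m/s:
V = [−fR + √((fR)² + 4 fR V_g)]/2 = [−65.0 + √(65.0² + 4×65.0×13.5)]/2 = 11.4 m/s
Subgeostrophic (V < V_g = 13.5 m/s), as expected around a low.
Converting: 11.4 m/s × 1.944 = 22.3 knots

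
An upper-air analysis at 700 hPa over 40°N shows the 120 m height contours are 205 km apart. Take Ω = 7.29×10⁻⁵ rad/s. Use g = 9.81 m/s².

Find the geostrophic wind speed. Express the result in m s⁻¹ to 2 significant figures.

Coriolis parameter at 40°N:
f = 2Ω sin φ = 2 × 7.29×10⁻⁵ × sin 40° = 9.37×10⁻⁵ s⁻¹
Height gradient: |∂Z/∂n| = 120 m / 205000 m = 5.85×10⁻⁴
On a pressure surface, geostrophic balance gives V_g = (g/f)|∂Z/∂n|:
V_g = 9.81 × 5.85×10⁻⁴ / 9.37×10⁻⁵ = 61.3 m/s

61 m s⁻¹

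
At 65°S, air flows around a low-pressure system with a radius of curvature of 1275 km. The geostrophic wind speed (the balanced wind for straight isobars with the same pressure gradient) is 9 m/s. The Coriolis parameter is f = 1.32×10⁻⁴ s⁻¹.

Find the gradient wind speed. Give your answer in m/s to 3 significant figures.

Around a low, centrifugal force acts outward with Coriolis, so pressure-gradient force balances both:
(1/ρ)|∂P/∂n| = fV + V²/R  →  V² + fR·V − fR·V_g = 0
With fR = 1.32×10⁻⁴ × 1275×10³ m = 168 m/s:
V = [−fR + √((fR)² + 4 fR V_g)]/2 = [−168 + √(168² + 4×168×9)]/2 = 8.56 m/s
Subgeostrophic (V < V_g = 9 m/s), as expected around a low.

8.56 m/s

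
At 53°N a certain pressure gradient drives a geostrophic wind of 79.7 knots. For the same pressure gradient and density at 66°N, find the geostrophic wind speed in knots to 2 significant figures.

70 knots

With the same pressure gradient and density, V_g ∝ 1/f ∝ 1/sin φ.
V₂ = V₁ · sin φ₁ / sin φ₂ = 79.7 × sin 53° / sin 66°
V₂ = 79.7 × 0.7986/0.9135 = 70 knots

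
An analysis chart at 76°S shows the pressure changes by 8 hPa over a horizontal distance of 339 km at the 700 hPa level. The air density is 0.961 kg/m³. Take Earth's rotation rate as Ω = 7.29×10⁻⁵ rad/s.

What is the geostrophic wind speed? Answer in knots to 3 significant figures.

33.7 knots

Coriolis parameter at 76°S:
f = 2Ω sin φ = 2 × 7.29×10⁻⁵ × sin 76° = 1.41×10⁻⁴ s⁻¹
Pressure gradient: |∂P/∂n| = 800 Pa / 339000 m = 2.36×10⁻³ Pa/m
Geostrophic balance (pressure-gradient force = Coriolis force):
V_g = (1/(fρ)) |∂P/∂n| = 2.36×10⁻³ / (1.41×10⁻⁴ × 0.961) = 17.4 m/s
Converting: 17.4 m/s × 1.944 = 33.7 knots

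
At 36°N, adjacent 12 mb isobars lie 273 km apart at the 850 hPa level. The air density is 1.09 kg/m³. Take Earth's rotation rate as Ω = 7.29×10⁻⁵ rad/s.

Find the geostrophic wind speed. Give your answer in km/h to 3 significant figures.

Coriolis parameter at 36°N:
f = 2Ω sin φ = 2 × 7.29×10⁻⁵ × sin 36° = 8.57×10⁻⁵ s⁻¹
Pressure gradient: |∂P/∂n| = 1200 Pa / 273000 m = 4.40×10⁻³ Pa/m
Geostrophic balance (pressure-gradient force = Coriolis force):
V_g = (1/(fρ)) |∂P/∂n| = 4.40×10⁻³ / (8.57×10⁻⁵ × 1.09) = 47.1 m/s
Converting: 47.1 m/s × 3.6 = 169 km/h

169 km/h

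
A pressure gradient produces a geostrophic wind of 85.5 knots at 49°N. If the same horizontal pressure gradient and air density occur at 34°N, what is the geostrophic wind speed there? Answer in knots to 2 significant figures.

120 knots

With the same pressure gradient and density, V_g ∝ 1/f ∝ 1/sin φ.
V₂ = V₁ · sin φ₁ / sin φ₂ = 85.5 × sin 49° / sin 34°
V₂ = 85.5 × 0.7547/0.5592 = 120 knots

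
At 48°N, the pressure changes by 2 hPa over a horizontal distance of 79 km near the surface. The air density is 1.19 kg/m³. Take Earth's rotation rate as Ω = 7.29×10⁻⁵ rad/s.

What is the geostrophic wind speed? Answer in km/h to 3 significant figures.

Coriolis parameter at 48°N:
f = 2Ω sin φ = 2 × 7.29×10⁻⁵ × sin 48° = 1.08×10⁻⁴ s⁻¹
Pressure gradient: |∂P/∂n| = 200 Pa / 79000 m = 2.53×10⁻³ Pa/m
Geostrophic balance (pressure-gradient force = Coriolis force):
V_g = (1/(fρ)) |∂P/∂n| = 2.53×10⁻³ / (1.08×10⁻⁴ × 1.19) = 19.6 m/s
Converting: 19.6 m/s × 3.6 = 70.7 km/h

70.7 km/h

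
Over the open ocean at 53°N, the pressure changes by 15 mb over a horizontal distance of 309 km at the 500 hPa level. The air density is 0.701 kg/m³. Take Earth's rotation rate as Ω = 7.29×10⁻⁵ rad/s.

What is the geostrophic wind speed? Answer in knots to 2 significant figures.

Coriolis parameter at 53°N:
f = 2Ω sin φ = 2 × 7.29×10⁻⁵ × sin 53° = 1.16×10⁻⁴ s⁻¹
Pressure gradient: |∂P/∂n| = 1500 Pa / 309000 m = 4.85×10⁻³ Pa/m
Geostrophic balance (pressure-gradient force = Coriolis force):
V_g = (1/(fρ)) |∂P/∂n| = 4.85×10⁻³ / (1.16×10⁻⁴ × 0.701) = 59.5 m/s
Converting: 59.5 m/s × 1.944 = 120 knots

120 knots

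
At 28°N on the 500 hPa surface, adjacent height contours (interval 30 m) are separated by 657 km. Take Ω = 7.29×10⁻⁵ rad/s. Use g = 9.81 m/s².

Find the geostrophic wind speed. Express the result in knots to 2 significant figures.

13 knots

Coriolis parameter at 28°N:
f = 2Ω sin φ = 2 × 7.29×10⁻⁵ × sin 28° = 6.84×10⁻⁵ s⁻¹
Height gradient: |∂Z/∂n| = 30 m / 657000 m = 4.57×10⁻⁵
On a pressure surface, geostrophic balance gives V_g = (g/f)|∂Z/∂n|:
V_g = 9.81 × 4.57×10⁻⁵ / 6.84×10⁻⁵ = 6.54 m/s
Converting: 6.54 m/s × 1.944 = 13 knots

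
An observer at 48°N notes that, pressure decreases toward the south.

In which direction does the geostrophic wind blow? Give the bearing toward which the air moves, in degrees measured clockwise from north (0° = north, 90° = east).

270°

The pressure-gradient force points toward the south (bearing 180°).
Geostrophic balance: in the Northern Hemisphere the Coriolis force deflects motion to the right, so the geostrophic wind blows 90° to the right of the pressure-gradient force (low pressure on the left).
Rotating 180° by 90° clockwise gives 270° — the wind blows toward the west.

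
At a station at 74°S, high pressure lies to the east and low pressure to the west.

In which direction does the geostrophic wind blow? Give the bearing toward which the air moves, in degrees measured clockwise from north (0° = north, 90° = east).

The pressure-gradient force points toward the west (bearing 270°).
Geostrophic balance: in the Southern Hemisphere the Coriolis force deflects motion to the left, so the geostrophic wind blows 90° to the left of the pressure-gradient force (low pressure on the right).
Rotating 270° by 90° counterclockwise gives 180° — the wind blows toward the south.

180°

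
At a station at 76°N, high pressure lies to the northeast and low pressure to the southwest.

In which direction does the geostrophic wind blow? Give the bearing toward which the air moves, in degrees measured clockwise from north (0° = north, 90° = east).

315°

The pressure-gradient force points toward the southwest (bearing 225°).
Geostrophic balance: in the Northern Hemisphere the Coriolis force deflects motion to the right, so the geostrophic wind blows 90° to the right of the pressure-gradient force (low pressure on the left).
Rotating 225° by 90° clockwise gives 315° — the wind blows toward the northwest.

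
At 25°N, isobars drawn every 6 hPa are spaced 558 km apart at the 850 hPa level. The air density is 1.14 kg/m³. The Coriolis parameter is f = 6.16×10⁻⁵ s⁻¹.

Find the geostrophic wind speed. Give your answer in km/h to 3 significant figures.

55.1 km/h

Pressure gradient: |∂P/∂n| = 600 Pa / 558000 m = 1.08×10⁻³ Pa/m
Geostrophic balance (pressure-gradient force = Coriolis force):
V_g = (1/(fρ)) |∂P/∂n| = 1.08×10⁻³ / (6.16×10⁻⁵ × 1.14) = 15.3 m/s
Converting: 15.3 m/s × 3.6 = 55.1 km/h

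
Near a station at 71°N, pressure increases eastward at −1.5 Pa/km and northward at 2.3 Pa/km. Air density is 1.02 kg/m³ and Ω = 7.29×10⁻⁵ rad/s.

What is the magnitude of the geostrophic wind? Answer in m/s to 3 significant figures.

19.5 m/s

Coriolis parameter at 71°N:
f = 2Ω sin φ = 2 × 7.29×10⁻⁵ × sin 71° = 1.38×10⁻⁴ s⁻¹
Component geostrophic relations (x east, y north):
u_g = −(1/(fρ)) ∂P/∂y,  v_g = (1/(fρ)) ∂P/∂x
u_g = −(2.3×10⁻³)/(1.38×10⁻⁴ × 1.02) = −16.4 m/s;  v_g = (−1.5×10⁻³)/(1.38×10⁻⁴ × 1.02) = −10.7 m/s
|V_g| = √(u_g² + v_g²) = 19.5 m/s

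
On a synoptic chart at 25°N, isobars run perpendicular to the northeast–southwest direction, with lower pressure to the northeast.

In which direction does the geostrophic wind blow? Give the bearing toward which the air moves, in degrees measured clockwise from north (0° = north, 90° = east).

135°

The pressure-gradient force points toward the northeast (bearing 045°).
Geostrophic balance: in the Northern Hemisphere the Coriolis force deflects motion to the right, so the geostrophic wind blows 90° to the right of the pressure-gradient force (low pressure on the left).
Rotating 045° by 90° clockwise gives 135° — the wind blows toward the southeast.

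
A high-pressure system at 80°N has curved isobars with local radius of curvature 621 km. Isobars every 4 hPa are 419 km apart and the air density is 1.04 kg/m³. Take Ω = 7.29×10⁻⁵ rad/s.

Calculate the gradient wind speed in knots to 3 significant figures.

13.5 knots

Coriolis parameter at 80°N:
f = 2Ω sin φ = 2 × 7.29×10⁻⁵ × sin 80° = 1.44×10⁻⁴ s⁻¹
Pressure gradient: |∂P/∂n| = 400 Pa / 419000 m = 9.55×10⁻⁴ Pa/m
Geostrophic speed: V_g = |∂P/∂n|/(fρ) = 9.55×10⁻⁴/(1.44×10⁻⁴ × 1.04) = 6.39 m/s
Around a high, pressure-gradient force acts outward with centrifugal, so Coriolis balances both:
fV = (1/ρ)|∂P/∂n| + V²/R  →  V² − fR·V + fR·V_g = 0
With fR = 1.44×10⁻⁴ × 621×10³ m = 89.2 m/s:
V = [fR − √((fR)² − 4 fR V_g)]/2 = [89.2 − √(89.2² − 4×89.2×6.39)]/2 = 6.93 m/s
Supergeostrophic (V > V_g = 6.39 m/s), as expected around a high.
Converting: 6.93 m/s × 1.944 = 13.5 knots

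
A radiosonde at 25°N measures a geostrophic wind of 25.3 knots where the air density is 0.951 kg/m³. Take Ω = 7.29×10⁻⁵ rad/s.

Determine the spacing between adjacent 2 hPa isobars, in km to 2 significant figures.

260 km

Coriolis parameter at 25°N:
f = 2Ω sin φ = 2 × 7.29×10⁻⁵ × sin 25° = 6.16×10⁻⁵ s⁻¹
Wind speed in SI: 25.3 knots = 13.0 m/s
Geostrophic balance rearranged: |∂P/∂n| = f ρ V_g
|∂P/∂n| = 6.16×10⁻⁵ × 0.951 × 13.0 = 7.63×10⁻⁴ Pa/m
Isobar spacing: Δn = ΔP/|∂P/∂n| = 200 Pa / 7.63×10⁻⁴ Pa/m = 262232 m ≈ 260 km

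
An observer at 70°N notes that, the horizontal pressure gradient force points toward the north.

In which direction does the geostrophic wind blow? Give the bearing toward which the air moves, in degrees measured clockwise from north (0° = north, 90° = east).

090°

The pressure-gradient force points toward the north (bearing 000°).
Geostrophic balance: in the Northern Hemisphere the Coriolis force deflects motion to the right, so the geostrophic wind blows 90° to the right of the pressure-gradient force (low pressure on the left).
Rotating 000° by 90° clockwise gives 090° — the wind blows toward the east.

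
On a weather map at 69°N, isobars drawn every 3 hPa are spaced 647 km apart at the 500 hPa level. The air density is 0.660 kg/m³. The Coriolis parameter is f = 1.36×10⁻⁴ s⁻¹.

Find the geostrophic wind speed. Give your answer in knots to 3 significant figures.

Pressure gradient: |∂P/∂n| = 300 Pa / 647000 m = 4.64×10⁻⁴ Pa/m
Geostrophic balance (pressure-gradient force = Coriolis force):
V_g = (1/(fρ)) |∂P/∂n| = 4.64×10⁻⁴ / (1.36×10⁻⁴ × 0.660) = 5.17 m/s
Converting: 5.17 m/s × 1.944 = 10.0 knots

10.0 knots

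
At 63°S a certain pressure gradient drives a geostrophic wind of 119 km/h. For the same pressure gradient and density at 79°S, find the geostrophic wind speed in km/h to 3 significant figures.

With the same pressure gradient and density, V_g ∝ 1/f ∝ 1/sin φ.
V₂ = V₁ · sin φ₁ / sin φ₂ = 119 × sin 63° / sin 79°
V₂ = 119 × 0.8910/0.9816 = 108 km/h

108 km/h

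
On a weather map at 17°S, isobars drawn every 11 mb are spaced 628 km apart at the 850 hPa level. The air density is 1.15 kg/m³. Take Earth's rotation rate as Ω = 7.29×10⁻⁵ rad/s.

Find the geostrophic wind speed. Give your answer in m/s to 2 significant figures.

Coriolis parameter at 17°S:
f = 2Ω sin φ = 2 × 7.29×10⁻⁵ × sin 17° = 4.26×10⁻⁵ s⁻¹
Pressure gradient: |∂P/∂n| = 1100 Pa / 628000 m = 1.75×10⁻³ Pa/m
Geostrophic balance (pressure-gradient force = Coriolis force):
V_g = (1/(fρ)) |∂P/∂n| = 1.75×10⁻³ / (4.26×10⁻⁵ × 1.15) = 35.7 m/s

36 m/s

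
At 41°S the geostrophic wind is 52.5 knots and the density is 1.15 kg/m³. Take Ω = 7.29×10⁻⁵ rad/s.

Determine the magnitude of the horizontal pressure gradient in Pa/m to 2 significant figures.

Coriolis parameter at 41°S:
f = 2Ω sin φ = 2 × 7.29×10⁻⁵ × sin 41° = 9.57×10⁻⁵ s⁻¹
Wind speed in SI: 52.5 knots = 27.0 m/s
Geostrophic balance rearranged: |∂P/∂n| = f ρ V_g
|∂P/∂n| = 9.57×10⁻⁵ × 1.15 × 27.0 = 2.97×10⁻³ Pa/m

3.0×10⁻³ Pa/m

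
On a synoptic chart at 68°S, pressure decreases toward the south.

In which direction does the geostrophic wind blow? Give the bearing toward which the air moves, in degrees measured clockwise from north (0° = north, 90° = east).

The pressure-gradient force points toward the south (bearing 180°).
Geostrophic balance: in the Southern Hemisphere the Coriolis force deflects motion to the left, so the geostrophic wind blows 90° to the left of the pressure-gradient force (low pressure on the right).
Rotating 180° by 90° counterclockwise gives 090° — the wind blows toward the east.

090°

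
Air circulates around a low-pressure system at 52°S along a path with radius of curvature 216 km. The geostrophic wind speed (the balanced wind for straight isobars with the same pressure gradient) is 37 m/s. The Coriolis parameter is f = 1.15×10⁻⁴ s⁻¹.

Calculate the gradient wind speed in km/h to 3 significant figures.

Around a low, centrifugal force acts outward with Coriolis, so pressure-gradient force balances both:
(1/ρ)|∂P/∂n| = fV + V²/R  →  V² + fR·V − fR·V_g = 0
With fR = 1.15×10⁻⁴ × 216×10³ m = 24.8 m/s:
V = [−fR + √((fR)² + 4 fR V_g)]/2 = [−24.8 + √(24.8² + 4×24.8×37)]/2 = 20.3 m/s
Subgeostrophic (V < V_g = 37 m/s), as expected around a low.
Converting: 20.3 m/s × 3.6 = 73.2 km/h

73.2 km/h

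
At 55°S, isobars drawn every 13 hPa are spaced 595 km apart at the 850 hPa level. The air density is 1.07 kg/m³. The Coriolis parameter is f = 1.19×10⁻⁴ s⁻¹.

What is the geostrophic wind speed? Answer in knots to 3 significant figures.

Pressure gradient: |∂P/∂n| = 1300 Pa / 595000 m = 2.18×10⁻³ Pa/m
Geostrophic balance (pressure-gradient force = Coriolis force):
V_g = (1/(fρ)) |∂P/∂n| = 2.18×10⁻³ / (1.19×10⁻⁴ × 1.07) = 17.2 m/s
Converting: 17.2 m/s × 1.944 = 33.4 knots

33.4 knots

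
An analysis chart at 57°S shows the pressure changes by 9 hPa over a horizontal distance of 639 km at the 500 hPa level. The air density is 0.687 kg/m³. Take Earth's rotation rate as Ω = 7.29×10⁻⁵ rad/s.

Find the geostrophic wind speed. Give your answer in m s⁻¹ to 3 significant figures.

Coriolis parameter at 57°S:
f = 2Ω sin φ = 2 × 7.29×10⁻⁵ × sin 57° = 1.22×10⁻⁴ s⁻¹
Pressure gradient: |∂P/∂n| = 900 Pa / 639000 m = 1.41×10⁻³ Pa/m
Geostrophic balance (pressure-gradient force = Coriolis force):
V_g = (1/(fρ)) |∂P/∂n| = 1.41×10⁻³ / (1.22×10⁻⁴ × 0.687) = 16.8 m/s

16.8 m s⁻¹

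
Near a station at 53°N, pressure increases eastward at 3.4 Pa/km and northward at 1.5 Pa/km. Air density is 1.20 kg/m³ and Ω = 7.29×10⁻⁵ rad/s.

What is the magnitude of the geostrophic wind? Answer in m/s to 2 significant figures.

Coriolis parameter at 53°N:
f = 2Ω sin φ = 2 × 7.29×10⁻⁵ × sin 53° = 1.16×10⁻⁴ s⁻¹
Component geostrophic relations (x east, y north):
u_g = −(1/(fρ)) ∂P/∂y,  v_g = (1/(fρ)) ∂P/∂x
u_g = −(1.5×10⁻³)/(1.16×10⁻⁴ × 1.20) = −10.7 m/s;  v_g = (3.4×10⁻³)/(1.16×10⁻⁴ × 1.20) = 24.3 m/s
|V_g| = √(u_g² + v_g²) = 26.6 m/s

27 m/s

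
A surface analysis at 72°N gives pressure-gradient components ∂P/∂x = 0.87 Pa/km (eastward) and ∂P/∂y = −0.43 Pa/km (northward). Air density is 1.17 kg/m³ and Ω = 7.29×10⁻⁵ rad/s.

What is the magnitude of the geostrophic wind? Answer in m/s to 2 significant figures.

Coriolis parameter at 72°N:
f = 2Ω sin φ = 2 × 7.29×10⁻⁵ × sin 72° = 1.39×10⁻⁴ s⁻¹
Component geostrophic relations (x east, y north):
u_g = −(1/(fρ)) ∂P/∂y,  v_g = (1/(fρ)) ∂P/∂x
u_g = −(−0.43×10⁻³)/(1.39×10⁻⁴ × 1.17) = 2.65 m/s;  v_g = (0.87×10⁻³)/(1.39×10⁻⁴ × 1.17) = 5.36 m/s
|V_g| = √(u_g² + v_g²) = 5.98 m/s

6.0 m/s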